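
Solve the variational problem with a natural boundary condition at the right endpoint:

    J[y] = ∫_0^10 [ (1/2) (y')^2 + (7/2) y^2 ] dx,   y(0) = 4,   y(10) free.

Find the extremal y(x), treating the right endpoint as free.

The Lagrangian L = (1/2) (y')^2 + (7/2) y^2 gives
    ∂L/∂y = 7 y,   ∂L/∂y' = y'.
Euler-Lagrange: y'' − 7 y = 0.
With k = sqrt(7), the general solution is
    y(x) = A cosh(sqrt(7) x) + B sinh(sqrt(7) x).
Fixed left endpoint y(0) = 4 ⇒ A = 4.
The right endpoint x = 10 is free, so the natural (transversality) condition is ∂L/∂y' |_{x=10} = 0, i.e. y'(10) = 0.
Compute y'(x) = A k sinh(k x) + B k cosh(k x), so
    y'(10) = A k sinh(k·10) + B k cosh(k·10) = 0
    ⇒ B = −A tanh(k·10) = − 4 tanh(sqrt(7)·10).
Therefore the extremal is
    y(x) = 4 cosh(sqrt(7) x) − 4 tanh(sqrt(7)·10) sinh(sqrt(7) x).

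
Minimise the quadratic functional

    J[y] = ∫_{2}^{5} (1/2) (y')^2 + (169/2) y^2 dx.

The Lagrangian is L = (1/2) (y')^2 + (169/2) y^2.
Compute ∂L/∂y = 169y, ∂L/∂y' = y'.
The Euler-Lagrange equation d/dx(∂L/∂y') − ∂L/∂y = 0 reduces to
    y'' − 169 y = 0.
Its general solution is
    y(x) = A e^(13x) + B e^(−13x),
with A, B fixed by the endpoint conditions.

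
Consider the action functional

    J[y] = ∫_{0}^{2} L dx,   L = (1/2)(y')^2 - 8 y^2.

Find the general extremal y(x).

The Lagrangian is L = (1/2)(y')^2 - 8 y^2.
∂L/∂y = -16y.
∂L/∂y' = y'.
The Euler-Lagrange equation d/dx(∂L/∂y') − ∂L/∂y = 0 becomes:
    y'' + 16 y = 0
General solution: y(x) = A sin(4x) + B cos(4x), where A and B are arbitrary constants fixed by the endpoint conditions.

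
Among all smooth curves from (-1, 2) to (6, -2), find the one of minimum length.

Arc-length functional: J[y] = ∫ sqrt(1 + (y')^2) dx.
Lagrangian L = sqrt(1 + (y')^2) has no explicit y dependence, so ∂L/∂y = 0 and the Euler-Lagrange equation gives
    d/dx( y' / sqrt(1 + (y')^2) ) = 0  ⇒  y' / sqrt(1 + (y')^2) = const.
Hence y' is constant, so y(x) is affine.
Fitting the endpoints (-1, 2) and (6, -2):
    slope m = ((-2) − 2) / (6 − (-1)) = -4/7,
    intercept c = 2 − m·(-1) = 10/7.
Extremal: y(x) = (-4/7) x + 10/7.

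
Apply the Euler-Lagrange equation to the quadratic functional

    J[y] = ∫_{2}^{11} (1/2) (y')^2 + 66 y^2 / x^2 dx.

The Lagrangian is L = (1/2) (y')^2 + 66 y^2 / x^2.
Compute ∂L/∂y = 132y/x^2, ∂L/∂y' = y'.
The Euler-Lagrange equation d/dx(∂L/∂y') − ∂L/∂y = 0 reduces to
    y'' − 132/x^2 · y = 0  (x > 0).
Its general solution is
    y(x) = A x^12 + B x^(-11),
with A, B fixed by the endpoint conditions.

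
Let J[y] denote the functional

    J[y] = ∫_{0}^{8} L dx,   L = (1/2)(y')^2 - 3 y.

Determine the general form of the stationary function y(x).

The Lagrangian is L = (1/2)(y')^2 - 3 y.
∂L/∂y = -3.
∂L/∂y' = y'.
The Euler-Lagrange equation d/dx(∂L/∂y') − ∂L/∂y = 0 becomes:
    y'' + 3 = 0
General solution: y(x) = -(3/2) x^2 + A x + B, where A and B are arbitrary constants fixed by the endpoint conditions.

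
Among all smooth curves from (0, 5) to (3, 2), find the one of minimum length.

Arc-length functional: J[y] = ∫ sqrt(1 + (y')^2) dx.
Lagrangian L = sqrt(1 + (y')^2) has no explicit y dependence, so ∂L/∂y = 0 and the Euler-Lagrange equation gives
    d/dx( y' / sqrt(1 + (y')^2) ) = 0  ⇒  y' / sqrt(1 + (y')^2) = const.
Hence y' is constant, so y(x) is affine.
Fitting the endpoints (0, 5) and (3, 2):
    slope m = (2 − 5) / (3 − 0) = -1,
    intercept c = 5 − m·0 = 5.
Extremal: y(x) = -x + 5.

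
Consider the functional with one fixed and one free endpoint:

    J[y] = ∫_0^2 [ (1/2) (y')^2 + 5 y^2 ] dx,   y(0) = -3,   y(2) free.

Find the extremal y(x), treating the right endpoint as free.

The Lagrangian L = (1/2) (y')^2 + 5 y^2 gives
    ∂L/∂y = 10 y,   ∂L/∂y' = y'.
Euler-Lagrange: y'' − 10 y = 0.
With k = sqrt(10), the general solution is
    y(x) = A cosh(sqrt(10) x) + B sinh(sqrt(10) x).
Fixed left endpoint y(0) = -3 ⇒ A = -3.
The right endpoint x = 2 is free, so the natural (transversality) condition is ∂L/∂y' |_{x=2} = 0, i.e. y'(2) = 0.
Compute y'(x) = A k sinh(k x) + B k cosh(k x), so
    y'(2) = A k sinh(k·2) + B k cosh(k·2) = 0
    ⇒ B = −A tanh(k·2) = 3 tanh(sqrt(10)·2).
Therefore the extremal is
    y(x) = −3 cosh(sqrt(10) x) + 3 tanh(sqrt(10)·2) sinh(sqrt(10) x).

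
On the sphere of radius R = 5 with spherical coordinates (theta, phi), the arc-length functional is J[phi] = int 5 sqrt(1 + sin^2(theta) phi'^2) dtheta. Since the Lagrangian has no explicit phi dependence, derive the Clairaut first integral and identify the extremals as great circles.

On the sphere of radius R = 5 with spherical coordinates (θ, φ), the induced metric is
    ds^2 = 25(dθ^2 + sin^2(θ) dφ^2).
Parameterise by θ; the arc-length functional is
    J[φ] = ∫ 5 sqrt(1 + sin^2(θ) (dφ/dθ)^2) dθ,
so L = 5 sqrt(1 + sin^2(θ) φ'^2). Compute
    ∂L/∂φ = 0  (L has no explicit φ dependence),
    ∂L/∂φ' = 5 sin^2(θ) φ' / sqrt(1 + sin^2(θ) φ'^2).
Since ∂L/∂φ = 0, the Euler-Lagrange equation
    d/dθ(∂L/∂φ') − ∂L/∂φ = 0
reduces to d/dθ(∂L/∂φ') = 0, i.e. the momentum conjugate to φ is conserved:
    5 sin^2(θ) φ' / sqrt(1 + sin^2(θ) φ'^2) = C.
The overall factor of 5 is constant, so dividing through gives Clairaut's relation sin^2(θ) φ' / sqrt(1 + sin^2(θ) φ'^2) = C' (with C' = C/5). Solving for φ' and integrating gives the great-circle family
    cot(θ) = A cos(φ − φ_0),
i.e. the intersection of the sphere with a plane through the origin. The two constants A and φ_0 (equivalently C and one phase) are fixed by the two endpoint conditions.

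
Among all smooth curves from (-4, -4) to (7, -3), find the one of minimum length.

Arc-length functional: J[y] = ∫ sqrt(1 + (y')^2) dx.
Lagrangian L = sqrt(1 + (y')^2) has no explicit y dependence, so ∂L/∂y = 0 and the Euler-Lagrange equation gives
    d/dx( y' / sqrt(1 + (y')^2) ) = 0  ⇒  y' / sqrt(1 + (y')^2) = const.
Hence y' is constant, so y(x) is affine.
Fitting the endpoints (-4, -4) and (7, -3):
    slope m = ((-3) − (-4)) / (7 − (-4)) = 1/11,
    intercept c = (-4) − m·(-4) = -40/11.
Extremal: y(x) = (1/11) x - 40/11.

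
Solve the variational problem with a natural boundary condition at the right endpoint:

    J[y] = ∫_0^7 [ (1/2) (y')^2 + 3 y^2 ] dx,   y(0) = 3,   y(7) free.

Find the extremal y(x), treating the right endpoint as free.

The Lagrangian L = (1/2) (y')^2 + 3 y^2 gives
    ∂L/∂y = 6 y,   ∂L/∂y' = y'.
Euler-Lagrange: y'' − 6 y = 0.
With k = sqrt(6), the general solution is
    y(x) = A cosh(sqrt(6) x) + B sinh(sqrt(6) x).
Fixed left endpoint y(0) = 3 ⇒ A = 3.
The right endpoint x = 7 is free, so the natural (transversality) condition is ∂L/∂y' |_{x=7} = 0, i.e. y'(7) = 0.
Compute y'(x) = A k sinh(k x) + B k cosh(k x), so
    y'(7) = A k sinh(k·7) + B k cosh(k·7) = 0
    ⇒ B = −A tanh(k·7) = − 3 tanh(sqrt(6)·7).
Therefore the extremal is
    y(x) = 3 cosh(sqrt(6) x) − 3 tanh(sqrt(6)·7) sinh(sqrt(6) x).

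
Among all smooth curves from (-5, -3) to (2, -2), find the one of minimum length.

Arc-length functional: J[y] = ∫ sqrt(1 + (y')^2) dx.
Lagrangian L = sqrt(1 + (y')^2) has no explicit y dependence, so ∂L/∂y = 0 and the Euler-Lagrange equation gives
    d/dx( y' / sqrt(1 + (y')^2) ) = 0  ⇒  y' / sqrt(1 + (y')^2) = const.
Hence y' is constant, so y(x) is affine.
Fitting the endpoints (-5, -3) and (2, -2):
    slope m = ((-2) − (-3)) / (2 − (-5)) = 1/7,
    intercept c = (-3) − m·(-5) = -16/7.
Extremal: y(x) = (1/7) x - 16/7.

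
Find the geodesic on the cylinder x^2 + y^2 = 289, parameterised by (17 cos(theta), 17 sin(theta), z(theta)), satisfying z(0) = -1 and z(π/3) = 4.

Parameterise the cylinder of radius R = 17 as
    r(θ) = (17 cos θ, 17 sin θ, z(θ)).
The arc-length element is
    ds = sqrt(289 + (dz/dθ)^2) dθ,
so the Lagrangian is L = sqrt(289 + z'^2).
L depends on z' only, not on z or θ, so ∂L/∂z = 0 and
    ∂L/∂z' = z' / sqrt(289 + z'^2).
The Euler-Lagrange equation gives
    d/dθ( z' / sqrt(289 + z'^2) ) = 0,
so z' is constant. Integrating once:
    z(θ) = a θ + b,
a helix on the cylinder (a straight line when the cylinder is unrolled). The constants a, b are determined by the endpoint conditions.
With endpoint conditions z(0) = -1 and z(π/3) = 4: from z(0) = b we get b = -1, and a·π/3 + -1 = 4 gives a = 15/π, so
    z(θ) = (15/π) θ − 1.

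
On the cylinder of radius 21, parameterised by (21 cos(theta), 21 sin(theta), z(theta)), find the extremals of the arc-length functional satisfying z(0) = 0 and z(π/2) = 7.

Parameterise the cylinder of radius R = 21 as
    r(θ) = (21 cos θ, 21 sin θ, z(θ)).
The arc-length element is
    ds = sqrt(441 + (dz/dθ)^2) dθ,
so the Lagrangian is L = sqrt(441 + z'^2).
L depends on z' only, not on z or θ, so ∂L/∂z = 0 and
    ∂L/∂z' = z' / sqrt(441 + z'^2).
The Euler-Lagrange equation gives
    d/dθ( z' / sqrt(441 + z'^2) ) = 0,
so z' is constant. Integrating once:
    z(θ) = a θ + b,
a helix on the cylinder (a straight line when the cylinder is unrolled). The constants a, b are determined by the endpoint conditions.
With endpoint conditions z(0) = 0 and z(π/2) = 7: from z(0) = b we get b = 0, and a·π/2 + 0 = 7 gives a = 14/π, so
    z(θ) = (14/π) θ.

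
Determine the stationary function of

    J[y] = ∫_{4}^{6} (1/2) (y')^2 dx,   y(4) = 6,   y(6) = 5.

The Lagrangian is L = (1/2) (y')^2.
Compute ∂L/∂y = 0, ∂L/∂y' = y'.
The Euler-Lagrange equation d/dx(∂L/∂y') − ∂L/∂y = 0 reduces to
    y'' = 0.
Its general solution is
    y(x) = A x + B,
with A, B fixed by the endpoint conditions.
Applying the endpoint conditions y(4) = 6 and y(6) = 5: solve A·4 + B = 6 and A·6 + B = 5. Subtracting gives A(6 − 4) = 5 − 6, so A = -1/2, and B = 6 − A·4 = 8. Therefore
    y(x) = (-1/2) x + 8.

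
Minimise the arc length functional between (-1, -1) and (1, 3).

Arc-length functional: J[y] = ∫ sqrt(1 + (y')^2) dx.
Lagrangian L = sqrt(1 + (y')^2) has no explicit y dependence, so ∂L/∂y = 0 and the Euler-Lagrange equation gives
    d/dx( y' / sqrt(1 + (y')^2) ) = 0  ⇒  y' / sqrt(1 + (y')^2) = const.
Hence y' is constant, so y(x) is affine.
Fitting the endpoints (-1, -1) and (1, 3):
    slope m = (3 − (-1)) / (1 − (-1)) = 2,
    intercept c = (-1) − m·(-1) = 1.
Extremal: y(x) = 2 x + 1.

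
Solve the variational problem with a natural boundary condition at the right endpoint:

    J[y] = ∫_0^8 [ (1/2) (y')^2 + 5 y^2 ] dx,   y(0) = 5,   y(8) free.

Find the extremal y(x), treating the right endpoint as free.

The Lagrangian L = (1/2) (y')^2 + 5 y^2 gives
    ∂L/∂y = 10 y,   ∂L/∂y' = y'.
Euler-Lagrange: y'' − 10 y = 0.
With k = sqrt(10), the general solution is
    y(x) = A cosh(sqrt(10) x) + B sinh(sqrt(10) x).
Fixed left endpoint y(0) = 5 ⇒ A = 5.
The right endpoint x = 8 is free, so the natural (transversality) condition is ∂L/∂y' |_{x=8} = 0, i.e. y'(8) = 0.
Compute y'(x) = A k sinh(k x) + B k cosh(k x), so
    y'(8) = A k sinh(k·8) + B k cosh(k·8) = 0
    ⇒ B = −A tanh(k·8) = − 5 tanh(sqrt(10)·8).
Therefore the extremal is
    y(x) = 5 cosh(sqrt(10) x) − 5 tanh(sqrt(10)·8) sinh(sqrt(10) x).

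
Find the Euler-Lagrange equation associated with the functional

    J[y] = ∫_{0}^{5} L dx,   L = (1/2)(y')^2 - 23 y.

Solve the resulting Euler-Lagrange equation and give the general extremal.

The Lagrangian is L = (1/2)(y')^2 - 23 y.
∂L/∂y = -23.
∂L/∂y' = y'.
The Euler-Lagrange equation d/dx(∂L/∂y') − ∂L/∂y = 0 becomes:
    y'' + 23 = 0
General solution: y(x) = -(23/2) x^2 + A x + B, where A and B are arbitrary constants fixed by the endpoint conditions.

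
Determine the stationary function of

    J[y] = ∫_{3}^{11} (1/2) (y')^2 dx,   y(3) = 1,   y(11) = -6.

The Lagrangian is L = (1/2) (y')^2.
Compute ∂L/∂y = 0, ∂L/∂y' = y'.
The Euler-Lagrange equation d/dx(∂L/∂y') − ∂L/∂y = 0 reduces to
    y'' = 0.
Its general solution is
    y(x) = A x + B,
with A, B fixed by the endpoint conditions.
Applying the endpoint conditions y(3) = 1 and y(11) = -6: solve A·3 + B = 1 and A·11 + B = -6. Subtracting gives A(11 − 3) = -6 − 1, so A = -7/8, and B = 1 − A·3 = 29/8. Therefore
    y(x) = (-7/8) x + 29/8.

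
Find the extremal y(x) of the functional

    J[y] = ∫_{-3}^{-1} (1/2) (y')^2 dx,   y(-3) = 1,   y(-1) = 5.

The Lagrangian is L = (1/2) (y')^2.
Compute ∂L/∂y = 0, ∂L/∂y' = y'.
The Euler-Lagrange equation d/dx(∂L/∂y') − ∂L/∂y = 0 reduces to
    y'' = 0.
Its general solution is
    y(x) = A x + B,
with A, B fixed by the endpoint conditions.
Applying the endpoint conditions y(-3) = 1 and y(-1) = 5: solve A·-3 + B = 1 and A·-1 + B = 5. Subtracting gives A(-1 − -3) = 5 − 1, so A = 2, and B = 1 − A·-3 = 7. Therefore
    y(x) = 2 x + 7.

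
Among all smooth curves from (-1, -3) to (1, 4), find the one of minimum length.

Arc-length functional: J[y] = ∫ sqrt(1 + (y')^2) dx.
Lagrangian L = sqrt(1 + (y')^2) has no explicit y dependence, so ∂L/∂y = 0 and the Euler-Lagrange equation gives
    d/dx( y' / sqrt(1 + (y')^2) ) = 0  ⇒  y' / sqrt(1 + (y')^2) = const.
Hence y' is constant, so y(x) is affine.
Fitting the endpoints (-1, -3) and (1, 4):
    slope m = (4 − (-3)) / (1 − (-1)) = 7/2,
    intercept c = (-3) − m·(-1) = 1/2.
Extremal: y(x) = (7/2) x + 1/2.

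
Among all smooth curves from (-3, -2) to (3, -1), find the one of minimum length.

Arc-length functional: J[y] = ∫ sqrt(1 + (y')^2) dx.
Lagrangian L = sqrt(1 + (y')^2) has no explicit y dependence, so ∂L/∂y = 0 and the Euler-Lagrange equation gives
    d/dx( y' / sqrt(1 + (y')^2) ) = 0  ⇒  y' / sqrt(1 + (y')^2) = const.
Hence y' is constant, so y(x) is affine.
Fitting the endpoints (-3, -2) and (3, -1):
    slope m = ((-1) − (-2)) / (3 − (-3)) = 1/6,
    intercept c = (-2) − m·(-3) = -3/2.
Extremal: y(x) = (1/6) x - 3/2.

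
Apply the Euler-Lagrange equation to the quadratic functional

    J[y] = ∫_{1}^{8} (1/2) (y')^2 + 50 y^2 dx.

The Lagrangian is L = (1/2) (y')^2 + 50 y^2.
Compute ∂L/∂y = 100y, ∂L/∂y' = y'.
The Euler-Lagrange equation d/dx(∂L/∂y') − ∂L/∂y = 0 reduces to
    y'' − 100 y = 0.
Its general solution is
    y(x) = A e^(10x) + B e^(−10x),
with A, B fixed by the endpoint conditions.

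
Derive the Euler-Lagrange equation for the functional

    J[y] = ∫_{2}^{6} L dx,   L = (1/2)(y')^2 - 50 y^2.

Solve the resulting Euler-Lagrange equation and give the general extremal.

The Lagrangian is L = (1/2)(y')^2 - 50 y^2.
∂L/∂y = -100y.
∂L/∂y' = y'.
The Euler-Lagrange equation d/dx(∂L/∂y') − ∂L/∂y = 0 becomes:
    y'' + 100 y = 0
General solution: y(x) = A sin(10x) + B cos(10x), where A and B are arbitrary constants fixed by the endpoint conditions.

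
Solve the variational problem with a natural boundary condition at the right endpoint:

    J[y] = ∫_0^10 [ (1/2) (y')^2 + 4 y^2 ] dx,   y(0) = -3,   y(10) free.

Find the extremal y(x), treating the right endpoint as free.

The Lagrangian L = (1/2) (y')^2 + 4 y^2 gives
    ∂L/∂y = 8 y,   ∂L/∂y' = y'.
Euler-Lagrange: y'' − 8 y = 0.
With k = sqrt(8), the general solution is
    y(x) = A cosh(sqrt(8) x) + B sinh(sqrt(8) x).
Fixed left endpoint y(0) = -3 ⇒ A = -3.
The right endpoint x = 10 is free, so the natural (transversality) condition is ∂L/∂y' |_{x=10} = 0, i.e. y'(10) = 0.
Compute y'(x) = A k sinh(k x) + B k cosh(k x), so
    y'(10) = A k sinh(k·10) + B k cosh(k·10) = 0
    ⇒ B = −A tanh(k·10) = 3 tanh(sqrt(8)·10).
Therefore the extremal is
    y(x) = −3 cosh(sqrt(8) x) + 3 tanh(sqrt(8)·10) sinh(sqrt(8) x).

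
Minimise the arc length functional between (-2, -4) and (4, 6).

Arc-length functional: J[y] = ∫ sqrt(1 + (y')^2) dx.
Lagrangian L = sqrt(1 + (y')^2) has no explicit y dependence, so ∂L/∂y = 0 and the Euler-Lagrange equation gives
    d/dx( y' / sqrt(1 + (y')^2) ) = 0  ⇒  y' / sqrt(1 + (y')^2) = const.
Hence y' is constant, so y(x) is affine.
Fitting the endpoints (-2, -4) and (4, 6):
    slope m = (6 − (-4)) / (4 − (-2)) = 5/3,
    intercept c = (-4) − m·(-2) = -2/3.
Extremal: y(x) = (5/3) x - 2/3.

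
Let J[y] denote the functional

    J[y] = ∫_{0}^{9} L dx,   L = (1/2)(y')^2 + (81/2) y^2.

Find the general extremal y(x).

The Lagrangian is L = (1/2)(y')^2 + (81/2) y^2.
∂L/∂y = 81y.
∂L/∂y' = y'.
The Euler-Lagrange equation d/dx(∂L/∂y') − ∂L/∂y = 0 becomes:
    y'' - 81 y = 0
General solution: y(x) = A e^(9x) + B e^(-9x), where A and B are arbitrary constants fixed by the endpoint conditions.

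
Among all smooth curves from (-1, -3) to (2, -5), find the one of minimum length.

Arc-length functional: J[y] = ∫ sqrt(1 + (y')^2) dx.
Lagrangian L = sqrt(1 + (y')^2) has no explicit y dependence, so ∂L/∂y = 0 and the Euler-Lagrange equation gives
    d/dx( y' / sqrt(1 + (y')^2) ) = 0  ⇒  y' / sqrt(1 + (y')^2) = const.
Hence y' is constant, so y(x) is affine.
Fitting the endpoints (-1, -3) and (2, -5):
    slope m = ((-5) − (-3)) / (2 − (-1)) = -2/3,
    intercept c = (-3) − m·(-1) = -11/3.
Extremal: y(x) = (-2/3) x - 11/3.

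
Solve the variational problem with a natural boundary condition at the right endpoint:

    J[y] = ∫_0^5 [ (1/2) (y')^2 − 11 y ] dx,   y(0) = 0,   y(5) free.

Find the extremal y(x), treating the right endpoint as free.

The Lagrangian L = (1/2) (y')^2 − 11 y gives
    ∂L/∂y = −11,   ∂L/∂y' = y'.
Euler-Lagrange: d/dx(y') − (−11) = 0, i.e. y'' + 11 = 0, so
    y(x) = −(11/2) x^2 + C1 x + C2.
Fixed left endpoint y(0) = 0 ⇒ C2 = 0.
The right endpoint x = 5 is free, so the natural (transversality) condition is ∂L/∂y' |_{x=5} = 0, i.e. y'(5) = 0.
Compute y'(x) = −11 x + C1, so y'(5) = −55 + C1 = 0 ⇒ C1 = 55.
Therefore the extremal is
    y(x) = −(11/2) x^2 + 55 x.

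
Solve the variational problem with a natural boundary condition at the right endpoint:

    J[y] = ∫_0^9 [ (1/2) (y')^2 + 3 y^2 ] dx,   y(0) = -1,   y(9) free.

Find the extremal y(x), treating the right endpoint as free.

The Lagrangian L = (1/2) (y')^2 + 3 y^2 gives
    ∂L/∂y = 6 y,   ∂L/∂y' = y'.
Euler-Lagrange: y'' − 6 y = 0.
With k = sqrt(6), the general solution is
    y(x) = A cosh(sqrt(6) x) + B sinh(sqrt(6) x).
Fixed left endpoint y(0) = -1 ⇒ A = -1.
The right endpoint x = 9 is free, so the natural (transversality) condition is ∂L/∂y' |_{x=9} = 0, i.e. y'(9) = 0.
Compute y'(x) = A k sinh(k x) + B k cosh(k x), so
    y'(9) = A k sinh(k·9) + B k cosh(k·9) = 0
    ⇒ B = −A tanh(k·9) = tanh(sqrt(6)·9).
Therefore the extremal is
    y(x) = −cosh(sqrt(6) x) + tanh(sqrt(6)·9) sinh(sqrt(6) x).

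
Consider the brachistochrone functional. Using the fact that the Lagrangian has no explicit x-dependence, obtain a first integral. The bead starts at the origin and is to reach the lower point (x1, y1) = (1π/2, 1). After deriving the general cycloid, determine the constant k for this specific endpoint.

The Lagrangian L = sqrt((1 + y'^2) / y) has no explicit x dependence, so the Beltrami identity applies:
    L − y' ∂L/∂y' = C.
Compute ∂L/∂y' = y' / sqrt(y (1 + y'^2)).
Substitute:
    sqrt((1 + y'^2)/y) − y'·y' / sqrt(y (1 + y'^2))
    = (1 + y'^2) / sqrt(y (1 + y'^2)) − y'^2 / sqrt(y (1 + y'^2))
    = 1 / sqrt(y (1 + y'^2)) = C.
Squaring and rearranging gives the first integral
    y (1 + y'^2) = 1/C^2 =: k   (constant).
Solving this first-order ODE by the substitution
    y = (k/2)(1 − cos θ)
yields the cycloid parameterisation
    x(θ) = (k/2)(θ − sin θ),   y(θ) = (k/2)(1 − cos θ).
The constant k is fixed by the endpoint condition.
Now fit the given lower endpoint (x1, y1) = (1π/2, 1). At the bottom of the first arch (θ = π), the parametric equations give
    y(π) = (k/2)(1 − cos π) = k,
    x(π) = (k/2)(π − sin π) = kπ/2.
Matching y(π) = 1 gives k = 1, consistent with x(π) = 1π/2. Therefore the specific cycloid is
    x(θ) = (1/2)(θ − sin θ),   y(θ) = (1/2)(1 − cos θ).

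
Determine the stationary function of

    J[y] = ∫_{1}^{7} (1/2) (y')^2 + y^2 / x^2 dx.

The Lagrangian is L = (1/2) (y')^2 + y^2 / x^2.
Compute ∂L/∂y = 2y/x^2, ∂L/∂y' = y'.
The Euler-Lagrange equation d/dx(∂L/∂y') − ∂L/∂y = 0 reduces to
    y'' − 2/x^2 · y = 0  (x > 0).
Its general solution is
    y(x) = A x^2 + B / x,
with A, B fixed by the endpoint conditions.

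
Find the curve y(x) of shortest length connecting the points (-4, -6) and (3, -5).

Arc-length functional: J[y] = ∫ sqrt(1 + (y')^2) dx.
Lagrangian L = sqrt(1 + (y')^2) has no explicit y dependence, so ∂L/∂y = 0 and the Euler-Lagrange equation gives
    d/dx( y' / sqrt(1 + (y')^2) ) = 0  ⇒  y' / sqrt(1 + (y')^2) = const.
Hence y' is constant, so y(x) is affine.
Fitting the endpoints (-4, -6) and (3, -5):
    slope m = ((-5) − (-6)) / (3 − (-4)) = 1/7,
    intercept c = (-6) − m·(-4) = -38/7.
Extremal: y(x) = (1/7) x - 38/7.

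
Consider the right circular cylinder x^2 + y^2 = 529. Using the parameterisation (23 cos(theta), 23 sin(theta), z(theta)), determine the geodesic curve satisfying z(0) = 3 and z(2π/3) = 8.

Parameterise the cylinder of radius R = 23 as
    r(θ) = (23 cos θ, 23 sin θ, z(θ)).
The arc-length element is
    ds = sqrt(529 + (dz/dθ)^2) dθ,
so the Lagrangian is L = sqrt(529 + z'^2).
L depends on z' only, not on z or θ, so ∂L/∂z = 0 and
    ∂L/∂z' = z' / sqrt(529 + z'^2).
The Euler-Lagrange equation gives
    d/dθ( z' / sqrt(529 + z'^2) ) = 0,
so z' is constant. Integrating once:
    z(θ) = a θ + b,
a helix on the cylinder (a straight line when the cylinder is unrolled). The constants a, b are determined by the endpoint conditions.
With endpoint conditions z(0) = 3 and z(2π/3) = 8: from z(0) = b we get b = 3, and a·2π/3 + 3 = 8 gives a = 15/(2π), so
    z(θ) = (15/(2π)) θ + 3.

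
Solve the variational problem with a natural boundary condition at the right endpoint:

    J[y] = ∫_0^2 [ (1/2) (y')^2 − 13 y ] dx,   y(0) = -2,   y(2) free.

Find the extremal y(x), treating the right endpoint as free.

The Lagrangian L = (1/2) (y')^2 − 13 y gives
    ∂L/∂y = −13,   ∂L/∂y' = y'.
Euler-Lagrange: d/dx(y') − (−13) = 0, i.e. y'' + 13 = 0, so
    y(x) = −(13/2) x^2 + C1 x + C2.
Fixed left endpoint y(0) = -2 ⇒ C2 = -2.
The right endpoint x = 2 is free, so the natural (transversality) condition is ∂L/∂y' |_{x=2} = 0, i.e. y'(2) = 0.
Compute y'(x) = −13 x + C1, so y'(2) = −26 + C1 = 0 ⇒ C1 = 26.
Therefore the extremal is
    y(x) = −(13/2) x^2 + 26 x − 2.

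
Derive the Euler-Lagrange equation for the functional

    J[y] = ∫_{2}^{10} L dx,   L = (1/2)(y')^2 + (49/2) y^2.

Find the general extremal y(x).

The Lagrangian is L = (1/2)(y')^2 + (49/2) y^2.
∂L/∂y = 49y.
∂L/∂y' = y'.
The Euler-Lagrange equation d/dx(∂L/∂y') − ∂L/∂y = 0 becomes:
    y'' - 49 y = 0
General solution: y(x) = A e^(7x) + B e^(-7x), where A and B are arbitrary constants fixed by the endpoint conditions.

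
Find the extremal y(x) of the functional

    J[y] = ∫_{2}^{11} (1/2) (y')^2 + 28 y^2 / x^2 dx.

The Lagrangian is L = (1/2) (y')^2 + 28 y^2 / x^2.
Compute ∂L/∂y = 56y/x^2, ∂L/∂y' = y'.
The Euler-Lagrange equation d/dx(∂L/∂y') − ∂L/∂y = 0 reduces to
    y'' − 56/x^2 · y = 0  (x > 0).
Its general solution is
    y(x) = A x^8 + B x^(-7),
with A, B fixed by the endpoint conditions.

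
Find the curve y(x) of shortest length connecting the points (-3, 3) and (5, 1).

Arc-length functional: J[y] = ∫ sqrt(1 + (y')^2) dx.
Lagrangian L = sqrt(1 + (y')^2) has no explicit y dependence, so ∂L/∂y = 0 and the Euler-Lagrange equation gives
    d/dx( y' / sqrt(1 + (y')^2) ) = 0  ⇒  y' / sqrt(1 + (y')^2) = const.
Hence y' is constant, so y(x) is affine.
Fitting the endpoints (-3, 3) and (5, 1):
    slope m = (1 − 3) / (5 − (-3)) = -1/4,
    intercept c = 3 − m·(-3) = 9/4.
Extremal: y(x) = (-1/4) x + 9/4.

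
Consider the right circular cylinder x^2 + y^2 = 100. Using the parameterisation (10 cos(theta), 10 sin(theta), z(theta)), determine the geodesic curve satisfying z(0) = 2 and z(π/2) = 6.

Parameterise the cylinder of radius R = 10 as
    r(θ) = (10 cos θ, 10 sin θ, z(θ)).
The arc-length element is
    ds = sqrt(100 + (dz/dθ)^2) dθ,
so the Lagrangian is L = sqrt(100 + z'^2).
L depends on z' only, not on z or θ, so ∂L/∂z = 0 and
    ∂L/∂z' = z' / sqrt(100 + z'^2).
The Euler-Lagrange equation gives
    d/dθ( z' / sqrt(100 + z'^2) ) = 0,
so z' is constant. Integrating once:
    z(θ) = a θ + b,
a helix on the cylinder (a straight line when the cylinder is unrolled). The constants a, b are determined by the endpoint conditions.
With endpoint conditions z(0) = 2 and z(π/2) = 6: from z(0) = b we get b = 2, and a·π/2 + 2 = 6 gives a = 8/π, so
    z(θ) = (8/π) θ + 2.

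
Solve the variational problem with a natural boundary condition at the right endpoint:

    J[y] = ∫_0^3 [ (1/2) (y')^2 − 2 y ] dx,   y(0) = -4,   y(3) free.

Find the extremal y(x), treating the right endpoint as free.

The Lagrangian L = (1/2) (y')^2 − 2 y gives
    ∂L/∂y = −2,   ∂L/∂y' = y'.
Euler-Lagrange: d/dx(y') − (−2) = 0, i.e. y'' + 2 = 0, so
    y(x) = −(2/2) x^2 + C1 x + C2.
Fixed left endpoint y(0) = -4 ⇒ C2 = -4.
The right endpoint x = 3 is free, so the natural (transversality) condition is ∂L/∂y' |_{x=3} = 0, i.e. y'(3) = 0.
Compute y'(x) = −2 x + C1, so y'(3) = −6 + C1 = 0 ⇒ C1 = 6.
Therefore the extremal is
    y(x) = −x^2 + 6 x − 4.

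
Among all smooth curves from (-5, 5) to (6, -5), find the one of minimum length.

Arc-length functional: J[y] = ∫ sqrt(1 + (y')^2) dx.
Lagrangian L = sqrt(1 + (y')^2) has no explicit y dependence, so ∂L/∂y = 0 and the Euler-Lagrange equation gives
    d/dx( y' / sqrt(1 + (y')^2) ) = 0  ⇒  y' / sqrt(1 + (y')^2) = const.
Hence y' is constant, so y(x) is affine.
Fitting the endpoints (-5, 5) and (6, -5):
    slope m = ((-5) − 5) / (6 − (-5)) = -10/11,
    intercept c = 5 − m·(-5) = 5/11.
Extremal: y(x) = (-10/11) x + 5/11.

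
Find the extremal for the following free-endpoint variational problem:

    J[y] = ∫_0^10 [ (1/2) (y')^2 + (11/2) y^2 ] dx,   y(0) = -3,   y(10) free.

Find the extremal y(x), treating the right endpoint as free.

The Lagrangian L = (1/2) (y')^2 + (11/2) y^2 gives
    ∂L/∂y = 11 y,   ∂L/∂y' = y'.
Euler-Lagrange: y'' − 11 y = 0.
With k = sqrt(11), the general solution is
    y(x) = A cosh(sqrt(11) x) + B sinh(sqrt(11) x).
Fixed left endpoint y(0) = -3 ⇒ A = -3.
The right endpoint x = 10 is free, so the natural (transversality) condition is ∂L/∂y' |_{x=10} = 0, i.e. y'(10) = 0.
Compute y'(x) = A k sinh(k x) + B k cosh(k x), so
    y'(10) = A k sinh(k·10) + B k cosh(k·10) = 0
    ⇒ B = −A tanh(k·10) = 3 tanh(sqrt(11)·10).
Therefore the extremal is
    y(x) = −3 cosh(sqrt(11) x) + 3 tanh(sqrt(11)·10) sinh(sqrt(11) x).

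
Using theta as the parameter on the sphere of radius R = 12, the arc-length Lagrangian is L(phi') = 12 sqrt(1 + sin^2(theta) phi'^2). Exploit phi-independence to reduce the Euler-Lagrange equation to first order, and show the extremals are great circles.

On the sphere of radius R = 12 with spherical coordinates (θ, φ), the induced metric is
    ds^2 = 144(dθ^2 + sin^2(θ) dφ^2).
Parameterise by θ; the arc-length functional is
    J[φ] = ∫ 12 sqrt(1 + sin^2(θ) (dφ/dθ)^2) dθ,
so L = 12 sqrt(1 + sin^2(θ) φ'^2). Compute
    ∂L/∂φ = 0  (L has no explicit φ dependence),
    ∂L/∂φ' = 12 sin^2(θ) φ' / sqrt(1 + sin^2(θ) φ'^2).
Since ∂L/∂φ = 0, the Euler-Lagrange equation
    d/dθ(∂L/∂φ') − ∂L/∂φ = 0
reduces to d/dθ(∂L/∂φ') = 0, i.e. the momentum conjugate to φ is conserved:
    12 sin^2(θ) φ' / sqrt(1 + sin^2(θ) φ'^2) = C.
The overall factor of 12 is constant, so dividing through gives Clairaut's relation sin^2(θ) φ' / sqrt(1 + sin^2(θ) φ'^2) = C' (with C' = C/12). Solving for φ' and integrating gives the great-circle family
    cot(θ) = A cos(φ − φ_0),
i.e. the intersection of the sphere with a plane through the origin. The two constants A and φ_0 (equivalently C and one phase) are fixed by the two endpoint conditions.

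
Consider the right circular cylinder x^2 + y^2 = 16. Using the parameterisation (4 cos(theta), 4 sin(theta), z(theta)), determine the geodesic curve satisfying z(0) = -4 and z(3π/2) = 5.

Parameterise the cylinder of radius R = 4 as
    r(θ) = (4 cos θ, 4 sin θ, z(θ)).
The arc-length element is
    ds = sqrt(16 + (dz/dθ)^2) dθ,
so the Lagrangian is L = sqrt(16 + z'^2).
L depends on z' only, not on z or θ, so ∂L/∂z = 0 and
    ∂L/∂z' = z' / sqrt(16 + z'^2).
The Euler-Lagrange equation gives
    d/dθ( z' / sqrt(16 + z'^2) ) = 0,
so z' is constant. Integrating once:
    z(θ) = a θ + b,
a helix on the cylinder (a straight line when the cylinder is unrolled). The constants a, b are determined by the endpoint conditions.
With endpoint conditions z(0) = -4 and z(3π/2) = 5: from z(0) = b we get b = -4, and a·3π/2 + -4 = 5 gives a = 6/π, so
    z(θ) = (6/π) θ − 4.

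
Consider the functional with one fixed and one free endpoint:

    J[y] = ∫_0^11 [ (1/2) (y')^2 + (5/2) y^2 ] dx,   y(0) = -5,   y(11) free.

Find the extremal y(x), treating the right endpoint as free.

The Lagrangian L = (1/2) (y')^2 + (5/2) y^2 gives
    ∂L/∂y = 5 y,   ∂L/∂y' = y'.
Euler-Lagrange: y'' − 5 y = 0.
With k = sqrt(5), the general solution is
    y(x) = A cosh(sqrt(5) x) + B sinh(sqrt(5) x).
Fixed left endpoint y(0) = -5 ⇒ A = -5.
The right endpoint x = 11 is free, so the natural (transversality) condition is ∂L/∂y' |_{x=11} = 0, i.e. y'(11) = 0.
Compute y'(x) = A k sinh(k x) + B k cosh(k x), so
    y'(11) = A k sinh(k·11) + B k cosh(k·11) = 0
    ⇒ B = −A tanh(k·11) = 5 tanh(sqrt(5)·11).
Therefore the extremal is
    y(x) = −5 cosh(sqrt(5) x) + 5 tanh(sqrt(5)·11) sinh(sqrt(5) x).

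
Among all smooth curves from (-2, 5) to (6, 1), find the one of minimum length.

Arc-length functional: J[y] = ∫ sqrt(1 + (y')^2) dx.
Lagrangian L = sqrt(1 + (y')^2) has no explicit y dependence, so ∂L/∂y = 0 and the Euler-Lagrange equation gives
    d/dx( y' / sqrt(1 + (y')^2) ) = 0  ⇒  y' / sqrt(1 + (y')^2) = const.
Hence y' is constant, so y(x) is affine.
Fitting the endpoints (-2, 5) and (6, 1):
    slope m = (1 − 5) / (6 − (-2)) = -1/2,
    intercept c = 5 − m·(-2) = 4.
Extremal: y(x) = (-1/2) x + 4.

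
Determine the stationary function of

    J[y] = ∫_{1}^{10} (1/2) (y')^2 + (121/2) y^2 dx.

The Lagrangian is L = (1/2) (y')^2 + (121/2) y^2.
Compute ∂L/∂y = 121y, ∂L/∂y' = y'.
The Euler-Lagrange equation d/dx(∂L/∂y') − ∂L/∂y = 0 reduces to
    y'' − 121 y = 0.
Its general solution is
    y(x) = A e^(11x) + B e^(−11x),
with A, B fixed by the endpoint conditions.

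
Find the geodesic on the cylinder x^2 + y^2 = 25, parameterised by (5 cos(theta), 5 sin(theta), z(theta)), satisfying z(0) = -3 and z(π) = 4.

Parameterise the cylinder of radius R = 5 as
    r(θ) = (5 cos θ, 5 sin θ, z(θ)).
The arc-length element is
    ds = sqrt(25 + (dz/dθ)^2) dθ,
so the Lagrangian is L = sqrt(25 + z'^2).
L depends on z' only, not on z or θ, so ∂L/∂z = 0 and
    ∂L/∂z' = z' / sqrt(25 + z'^2).
The Euler-Lagrange equation gives
    d/dθ( z' / sqrt(25 + z'^2) ) = 0,
so z' is constant. Integrating once:
    z(θ) = a θ + b,
a helix on the cylinder (a straight line when the cylinder is unrolled). The constants a, b are determined by the endpoint conditions.
With endpoint conditions z(0) = -3 and z(π) = 4: from z(0) = b we get b = -3, and a·π + -3 = 4 gives a = 7/π, so
    z(θ) = (7/π) θ − 3.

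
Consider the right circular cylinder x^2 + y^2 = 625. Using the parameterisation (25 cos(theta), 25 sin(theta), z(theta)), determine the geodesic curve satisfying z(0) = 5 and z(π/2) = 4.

Parameterise the cylinder of radius R = 25 as
    r(θ) = (25 cos θ, 25 sin θ, z(θ)).
The arc-length element is
    ds = sqrt(625 + (dz/dθ)^2) dθ,
so the Lagrangian is L = sqrt(625 + z'^2).
L depends on z' only, not on z or θ, so ∂L/∂z = 0 and
    ∂L/∂z' = z' / sqrt(625 + z'^2).
The Euler-Lagrange equation gives
    d/dθ( z' / sqrt(625 + z'^2) ) = 0,
so z' is constant. Integrating once:
    z(θ) = a θ + b,
a helix on the cylinder (a straight line when the cylinder is unrolled). The constants a, b are determined by the endpoint conditions.
With endpoint conditions z(0) = 5 and z(π/2) = 4: from z(0) = b we get b = 5, and a·π/2 + 5 = 4 gives a = -2/π, so
    z(θ) = (-2/π) θ + 5.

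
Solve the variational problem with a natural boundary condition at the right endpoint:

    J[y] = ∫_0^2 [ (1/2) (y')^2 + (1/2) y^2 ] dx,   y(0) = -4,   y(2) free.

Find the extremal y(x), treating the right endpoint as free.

The Lagrangian L = (1/2) (y')^2 + (1/2) y^2 gives
    ∂L/∂y = 1 y,   ∂L/∂y' = y'.
Euler-Lagrange: y'' − y = 0.
With k = 1, the general solution is
    y(x) = A cosh(x) + B sinh(x).
Fixed left endpoint y(0) = -4 ⇒ A = -4.
The right endpoint x = 2 is free, so the natural (transversality) condition is ∂L/∂y' |_{x=2} = 0, i.e. y'(2) = 0.
Compute y'(x) = A k sinh(k x) + B k cosh(k x), so
    y'(2) = A k sinh(k·2) + B k cosh(k·2) = 0
    ⇒ B = −A tanh(k·2) = 4 tanh(1·2).
Therefore the extremal is
    y(x) = −4 cosh(1 x) + 4 tanh(1·2) sinh(1 x).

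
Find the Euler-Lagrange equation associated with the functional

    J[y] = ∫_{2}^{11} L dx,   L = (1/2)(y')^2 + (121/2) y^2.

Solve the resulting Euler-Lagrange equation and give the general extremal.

The Lagrangian is L = (1/2)(y')^2 + (121/2) y^2.
∂L/∂y = 121y.
∂L/∂y' = y'.
The Euler-Lagrange equation d/dx(∂L/∂y') − ∂L/∂y = 0 becomes:
    y'' - 121 y = 0
General solution: y(x) = A e^(11x) + B e^(-11x), where A and B are arbitrary constants fixed by the endpoint conditions.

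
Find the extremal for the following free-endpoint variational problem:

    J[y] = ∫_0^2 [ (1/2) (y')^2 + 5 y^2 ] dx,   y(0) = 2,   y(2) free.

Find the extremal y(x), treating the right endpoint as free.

The Lagrangian L = (1/2) (y')^2 + 5 y^2 gives
    ∂L/∂y = 10 y,   ∂L/∂y' = y'.
Euler-Lagrange: y'' − 10 y = 0.
With k = sqrt(10), the general solution is
    y(x) = A cosh(sqrt(10) x) + B sinh(sqrt(10) x).
Fixed left endpoint y(0) = 2 ⇒ A = 2.
The right endpoint x = 2 is free, so the natural (transversality) condition is ∂L/∂y' |_{x=2} = 0, i.e. y'(2) = 0.
Compute y'(x) = A k sinh(k x) + B k cosh(k x), so
    y'(2) = A k sinh(k·2) + B k cosh(k·2) = 0
    ⇒ B = −A tanh(k·2) = − 2 tanh(sqrt(10)·2).
Therefore the extremal is
    y(x) = 2 cosh(sqrt(10) x) − 2 tanh(sqrt(10)·2) sinh(sqrt(10) x).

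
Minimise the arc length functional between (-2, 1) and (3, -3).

Arc-length functional: J[y] = ∫ sqrt(1 + (y')^2) dx.
Lagrangian L = sqrt(1 + (y')^2) has no explicit y dependence, so ∂L/∂y = 0 and the Euler-Lagrange equation gives
    d/dx( y' / sqrt(1 + (y')^2) ) = 0  ⇒  y' / sqrt(1 + (y')^2) = const.
Hence y' is constant, so y(x) is affine.
Fitting the endpoints (-2, 1) and (3, -3):
    slope m = ((-3) − 1) / (3 − (-2)) = -4/5,
    intercept c = 1 − m·(-2) = -3/5.
Extremal: y(x) = (-4/5) x - 3/5.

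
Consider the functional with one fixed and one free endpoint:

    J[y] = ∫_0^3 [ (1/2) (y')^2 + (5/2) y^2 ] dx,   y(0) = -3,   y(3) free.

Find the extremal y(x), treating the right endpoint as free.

The Lagrangian L = (1/2) (y')^2 + (5/2) y^2 gives
    ∂L/∂y = 5 y,   ∂L/∂y' = y'.
Euler-Lagrange: y'' − 5 y = 0.
With k = sqrt(5), the general solution is
    y(x) = A cosh(sqrt(5) x) + B sinh(sqrt(5) x).
Fixed left endpoint y(0) = -3 ⇒ A = -3.
The right endpoint x = 3 is free, so the natural (transversality) condition is ∂L/∂y' |_{x=3} = 0, i.e. y'(3) = 0.
Compute y'(x) = A k sinh(k x) + B k cosh(k x), so
    y'(3) = A k sinh(k·3) + B k cosh(k·3) = 0
    ⇒ B = −A tanh(k·3) = 3 tanh(sqrt(5)·3).
Therefore the extremal is
    y(x) = −3 cosh(sqrt(5) x) + 3 tanh(sqrt(5)·3) sinh(sqrt(5) x).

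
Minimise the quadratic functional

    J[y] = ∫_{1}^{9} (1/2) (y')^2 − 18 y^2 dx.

The Lagrangian is L = (1/2) (y')^2 − 18 y^2.
Compute ∂L/∂y = -36y, ∂L/∂y' = y'.
The Euler-Lagrange equation d/dx(∂L/∂y') − ∂L/∂y = 0 reduces to
    y'' + 36 y = 0.
Its general solution is
    y(x) = A sin(6x) + B cos(6x),
with A, B fixed by the endpoint conditions.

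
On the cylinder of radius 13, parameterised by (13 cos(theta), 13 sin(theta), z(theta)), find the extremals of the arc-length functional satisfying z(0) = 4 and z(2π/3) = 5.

Parameterise the cylinder of radius R = 13 as
    r(θ) = (13 cos θ, 13 sin θ, z(θ)).
The arc-length element is
    ds = sqrt(169 + (dz/dθ)^2) dθ,
so the Lagrangian is L = sqrt(169 + z'^2).
L depends on z' only, not on z or θ, so ∂L/∂z = 0 and
    ∂L/∂z' = z' / sqrt(169 + z'^2).
The Euler-Lagrange equation gives
    d/dθ( z' / sqrt(169 + z'^2) ) = 0,
so z' is constant. Integrating once:
    z(θ) = a θ + b,
a helix on the cylinder (a straight line when the cylinder is unrolled). The constants a, b are determined by the endpoint conditions.
With endpoint conditions z(0) = 4 and z(2π/3) = 5: from z(0) = b we get b = 4, and a·2π/3 + 4 = 5 gives a = 3/(2π), so
    z(θ) = (3/(2π)) θ + 4.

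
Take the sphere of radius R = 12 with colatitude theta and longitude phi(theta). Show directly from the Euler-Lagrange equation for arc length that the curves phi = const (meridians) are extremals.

On the sphere of radius R = 12 with spherical coordinates (θ, φ), the induced metric is
    ds^2 = 144(dθ^2 + sin^2(θ) dφ^2).
Using θ as the parameter, the arc-length functional becomes
    J[φ] = ∫ 12 sqrt(1 + sin^2(θ) (dφ/dθ)^2) dθ.
So L = 12 sqrt(1 + sin^2(θ) φ'^2). Compute
    ∂L/∂φ = 0  (L has no explicit φ dependence),
    ∂L/∂φ' = 12 sin^2(θ) φ' / sqrt(1 + sin^2(θ) φ'^2).
For the candidate φ(θ) = c (constant), φ' = 0, so ∂L/∂φ' evaluated along the candidate vanishes, and ∂L/∂φ is identically zero. Hence
    d/dθ(∂L/∂φ') − ∂L/∂φ = 0
is satisfied. Therefore meridians φ = const are extremals of arc length — they are geodesics on the sphere.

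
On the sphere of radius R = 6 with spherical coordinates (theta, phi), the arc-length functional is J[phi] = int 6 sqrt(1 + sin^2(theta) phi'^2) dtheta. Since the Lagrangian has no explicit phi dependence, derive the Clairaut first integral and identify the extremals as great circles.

On the sphere of radius R = 6 with spherical coordinates (θ, φ), the induced metric is
    ds^2 = 36(dθ^2 + sin^2(θ) dφ^2).
Parameterise by θ; the arc-length functional is
    J[φ] = ∫ 6 sqrt(1 + sin^2(θ) (dφ/dθ)^2) dθ,
so L = 6 sqrt(1 + sin^2(θ) φ'^2). Compute
    ∂L/∂φ = 0  (L has no explicit φ dependence),
    ∂L/∂φ' = 6 sin^2(θ) φ' / sqrt(1 + sin^2(θ) φ'^2).
Since ∂L/∂φ = 0, the Euler-Lagrange equation
    d/dθ(∂L/∂φ') − ∂L/∂φ = 0
reduces to d/dθ(∂L/∂φ') = 0, i.e. the momentum conjugate to φ is conserved:
    6 sin^2(θ) φ' / sqrt(1 + sin^2(θ) φ'^2) = C.
The overall factor of 6 is constant, so dividing through gives Clairaut's relation sin^2(θ) φ' / sqrt(1 + sin^2(θ) φ'^2) = C' (with C' = C/6). Solving for φ' and integrating gives the great-circle family
    cot(θ) = A cos(φ − φ_0),
i.e. the intersection of the sphere with a plane through the origin. The two constants A and φ_0 (equivalently C and one phase) are fixed by the two endpoint conditions.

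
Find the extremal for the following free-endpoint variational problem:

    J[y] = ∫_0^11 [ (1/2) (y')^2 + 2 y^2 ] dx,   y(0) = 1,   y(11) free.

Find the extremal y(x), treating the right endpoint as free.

The Lagrangian L = (1/2) (y')^2 + 2 y^2 gives
    ∂L/∂y = 4 y,   ∂L/∂y' = y'.
Euler-Lagrange: y'' − 4 y = 0.
With k = 2, the general solution is
    y(x) = A cosh(2 x) + B sinh(2 x).
Fixed left endpoint y(0) = 1 ⇒ A = 1.
The right endpoint x = 11 is free, so the natural (transversality) condition is ∂L/∂y' |_{x=11} = 0, i.e. y'(11) = 0.
Compute y'(x) = A k sinh(k x) + B k cosh(k x), so
    y'(11) = A k sinh(k·11) + B k cosh(k·11) = 0
    ⇒ B = −A tanh(k·11) = − tanh(2·11).
Therefore the extremal is
    y(x) = cosh(2 x) − tanh(2·11) sinh(2 x).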